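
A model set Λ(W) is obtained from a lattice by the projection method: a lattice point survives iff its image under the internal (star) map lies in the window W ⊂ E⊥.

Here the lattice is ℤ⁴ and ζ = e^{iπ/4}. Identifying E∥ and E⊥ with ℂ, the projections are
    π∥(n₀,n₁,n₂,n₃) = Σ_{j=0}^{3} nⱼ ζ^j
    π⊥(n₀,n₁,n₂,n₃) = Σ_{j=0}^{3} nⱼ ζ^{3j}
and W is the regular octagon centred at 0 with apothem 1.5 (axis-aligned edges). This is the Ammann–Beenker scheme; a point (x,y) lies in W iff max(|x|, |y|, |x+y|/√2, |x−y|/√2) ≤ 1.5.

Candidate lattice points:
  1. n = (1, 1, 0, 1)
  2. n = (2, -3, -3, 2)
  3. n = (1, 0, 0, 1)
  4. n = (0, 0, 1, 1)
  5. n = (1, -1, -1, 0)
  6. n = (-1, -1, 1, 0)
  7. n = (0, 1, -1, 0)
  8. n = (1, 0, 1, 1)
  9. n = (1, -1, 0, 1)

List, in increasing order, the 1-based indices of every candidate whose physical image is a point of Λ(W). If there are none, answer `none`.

Internal map: ζ^{3j} for j=0..3 gives (1,0), (−√2/2,√2/2), (0,−1), (√2/2,√2/2).
candidate 1: n = (1, 1, 0, 1) → π⊥ ≈ (+1.00000, +1.41421); max(|x|,|y|,|x±y|/√2) = 1.70711 > 1.5 ⇒ ∉ W
candidate 2: n = (2, -3, -3, 2) → π⊥ ≈ (+5.53553, +2.29289); max(|x|,|y|,|x±y|/√2) = 5.53553 > 1.5 ⇒ ∉ W
candidate 3: n = (1, 0, 0, 1) → π⊥ ≈ (+1.70711, +0.70711); max(|x|,|y|,|x±y|/√2) = 1.70711 > 1.5 ⇒ ∉ W
candidate 4: n = (0, 0, 1, 1) → π⊥ ≈ (+0.70711, -0.29289); max(|x|,|y|,|x±y|/√2) = 0.70711 ≤ 1.5 ⇒ ∈ W
candidate 5: n = (1, -1, -1, 0) → π⊥ ≈ (+1.70711, +0.29289); max(|x|,|y|,|x±y|/√2) = 1.70711 > 1.5 ⇒ ∉ W
candidate 6: n = (-1, -1, 1, 0) → π⊥ ≈ (-0.29289, -1.70711); max(|x|,|y|,|x±y|/√2) = 1.70711 > 1.5 ⇒ ∉ W
candidate 7: n = (0, 1, -1, 0) → π⊥ ≈ (-0.70711, +1.70711); max(|x|,|y|,|x±y|/√2) = 1.70711 > 1.5 ⇒ ∉ W
candidate 8: n = (1, 0, 1, 1) → π⊥ ≈ (+1.70711, -0.29289); max(|x|,|y|,|x±y|/√2) = 1.70711 > 1.5 ⇒ ∉ W
candidate 9: n = (1, -1, 0, 1) → π⊥ ≈ (+2.41421, +0.00000); max(|x|,|y|,|x±y|/√2) = 2.41421 > 1.5 ⇒ ∉ W

4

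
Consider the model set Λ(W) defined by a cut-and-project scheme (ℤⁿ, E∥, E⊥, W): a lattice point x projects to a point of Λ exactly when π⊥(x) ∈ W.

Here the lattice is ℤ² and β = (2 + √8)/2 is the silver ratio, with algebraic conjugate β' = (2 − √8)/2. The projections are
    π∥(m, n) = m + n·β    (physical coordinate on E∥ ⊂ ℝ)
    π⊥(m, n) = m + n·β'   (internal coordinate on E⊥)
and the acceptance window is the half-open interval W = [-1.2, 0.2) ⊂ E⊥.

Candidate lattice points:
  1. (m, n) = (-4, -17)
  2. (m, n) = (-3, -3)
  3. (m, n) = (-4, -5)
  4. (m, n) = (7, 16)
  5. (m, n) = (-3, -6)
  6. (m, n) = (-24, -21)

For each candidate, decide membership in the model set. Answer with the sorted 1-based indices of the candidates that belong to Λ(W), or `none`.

5

β' = (2−√8)/2 ≈ -0.41421.
#1 (-4,-17): internal coord -4 + (-17)·β' = +3.04163; +3.04163 ∉ [-1.2, 0.2) → out
#2 (-3,-3): internal coord -3 + (-3)·β' = -1.75736; -1.75736 ∉ [-1.2, 0.2) → out
#3 (-4,-5): internal coord -4 + (-5)·β' = -1.92893; -1.92893 ∉ [-1.2, 0.2) → out
#4 (7,16): internal coord 7 + (16)·β' = +0.37258; +0.37258 ∉ [-1.2, 0.2) → out
#5 (-3,-6): internal coord -3 + (-6)·β' = -0.51472; -0.51472 ∈ [-1.2, 0.2) → IN Λ
#6 (-24,-21): internal coord -24 + (-21)·β' = -15.30152; -15.30152 ∉ [-1.2, 0.2) → out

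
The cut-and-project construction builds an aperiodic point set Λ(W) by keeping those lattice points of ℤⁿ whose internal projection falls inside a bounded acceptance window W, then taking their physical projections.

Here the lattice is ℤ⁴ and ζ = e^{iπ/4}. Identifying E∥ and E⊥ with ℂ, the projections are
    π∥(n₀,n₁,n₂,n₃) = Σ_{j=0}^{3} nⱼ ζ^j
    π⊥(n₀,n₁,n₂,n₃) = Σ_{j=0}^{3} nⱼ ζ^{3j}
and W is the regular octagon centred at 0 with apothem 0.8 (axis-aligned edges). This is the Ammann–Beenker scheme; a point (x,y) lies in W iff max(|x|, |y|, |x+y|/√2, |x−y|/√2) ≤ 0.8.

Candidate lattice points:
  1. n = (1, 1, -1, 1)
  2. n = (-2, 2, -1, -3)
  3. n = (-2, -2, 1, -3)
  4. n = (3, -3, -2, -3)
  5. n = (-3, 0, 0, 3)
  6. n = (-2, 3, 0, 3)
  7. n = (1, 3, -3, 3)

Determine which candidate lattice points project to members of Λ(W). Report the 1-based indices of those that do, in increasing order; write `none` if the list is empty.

none

π⊥(n) = n₀ + n₁ζ³ + n₂ζ⁶ + n₃ζ⁹ where ζ = e^{iπ/4}.
#1 (1, 1, -1, 1): internal (1.000000, 2.414214); octagon support 2.414214 vs apothem 0.8 → ∉ W
#2 (-2, 2, -1, -3): internal (-5.535534, 0.292893); octagon support 5.535534 vs apothem 0.8 → ∉ W
#3 (-2, -2, 1, -3): internal (-2.707107, -4.535534); octagon support 5.121320 vs apothem 0.8 → ∉ W
#4 (3, -3, -2, -3): internal (3.000000, -2.242641); octagon support 3.707107 vs apothem 0.8 → ∉ W
#5 (-3, 0, 0, 3): internal (-0.878680, 2.121320); octagon support 2.121320 vs apothem 0.8 → ∉ W
#6 (-2, 3, 0, 3): internal (-2.000000, 4.242641); octagon support 4.414214 vs apothem 0.8 → ∉ W
#7 (1, 3, -3, 3): internal (1.000000, 7.242641); octagon support 7.242641 vs apothem 0.8 → ∉ W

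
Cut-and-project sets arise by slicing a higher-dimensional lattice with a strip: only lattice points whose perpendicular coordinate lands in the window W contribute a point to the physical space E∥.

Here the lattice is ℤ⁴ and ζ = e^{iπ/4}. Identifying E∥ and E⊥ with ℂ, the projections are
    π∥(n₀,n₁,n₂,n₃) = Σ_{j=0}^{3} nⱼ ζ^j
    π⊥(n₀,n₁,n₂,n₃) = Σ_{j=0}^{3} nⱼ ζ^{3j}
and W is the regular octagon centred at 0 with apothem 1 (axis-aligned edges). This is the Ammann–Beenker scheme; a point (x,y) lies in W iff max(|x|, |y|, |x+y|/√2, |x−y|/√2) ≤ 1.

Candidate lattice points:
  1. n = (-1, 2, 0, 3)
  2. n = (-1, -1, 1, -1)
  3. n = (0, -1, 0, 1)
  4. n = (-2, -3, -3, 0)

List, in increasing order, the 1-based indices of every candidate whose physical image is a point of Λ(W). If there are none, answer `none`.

π⊥(n) = n₀ + n₁ζ³ + n₂ζ⁶ + n₃ζ⁹ where ζ = e^{iπ/4}.
#1 (-1, 2, 0, 3): internal (-0.2929, 3.5355); octagon support 3.5355 vs apothem 1 → ∉ W
#2 (-1, -1, 1, -1): internal (-1.0000, -2.4142); octagon support 2.4142 vs apothem 1 → ∉ W
#3 (0, -1, 0, 1): internal (1.4142, 0.0000); octagon support 1.4142 vs apothem 1 → ∉ W
#4 (-2, -3, -3, 0): internal (0.1213, 0.8787); octagon support 0.8787 vs apothem 1 → ∈ W

4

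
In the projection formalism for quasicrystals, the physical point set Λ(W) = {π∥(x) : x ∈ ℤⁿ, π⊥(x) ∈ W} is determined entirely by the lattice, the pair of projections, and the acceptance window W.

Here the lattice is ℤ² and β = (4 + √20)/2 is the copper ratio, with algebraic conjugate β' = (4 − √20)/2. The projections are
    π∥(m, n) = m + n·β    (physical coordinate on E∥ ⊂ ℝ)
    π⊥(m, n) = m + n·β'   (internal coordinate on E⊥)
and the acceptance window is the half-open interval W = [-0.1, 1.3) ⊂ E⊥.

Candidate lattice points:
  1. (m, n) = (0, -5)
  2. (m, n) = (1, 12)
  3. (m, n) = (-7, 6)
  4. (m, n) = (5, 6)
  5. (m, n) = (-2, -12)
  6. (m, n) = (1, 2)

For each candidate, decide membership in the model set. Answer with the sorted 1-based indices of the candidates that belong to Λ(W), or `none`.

1, 5, 6

β' = (4−√20)/2 ≈ -0.236068.
[1] lift (0,-5): star map gives 1.180340; window check -0.1 ≤ 1.180340 < 1.3 is true → IN Λ
[2] lift (1,12): star map gives -1.832816; window check -0.1 ≤ -1.832816 < 1.3 is false → out
[3] lift (-7,6): star map gives -8.416408; window check -0.1 ≤ -8.416408 < 1.3 is false → out
[4] lift (5,6): star map gives 3.583592; window check -0.1 ≤ 3.583592 < 1.3 is false → out
[5] lift (-2,-12): star map gives 0.832816; window check -0.1 ≤ 0.832816 < 1.3 is true → IN Λ
[6] lift (1,2): star map gives 0.527864; window check -0.1 ≤ 0.527864 < 1.3 is true → IN Λ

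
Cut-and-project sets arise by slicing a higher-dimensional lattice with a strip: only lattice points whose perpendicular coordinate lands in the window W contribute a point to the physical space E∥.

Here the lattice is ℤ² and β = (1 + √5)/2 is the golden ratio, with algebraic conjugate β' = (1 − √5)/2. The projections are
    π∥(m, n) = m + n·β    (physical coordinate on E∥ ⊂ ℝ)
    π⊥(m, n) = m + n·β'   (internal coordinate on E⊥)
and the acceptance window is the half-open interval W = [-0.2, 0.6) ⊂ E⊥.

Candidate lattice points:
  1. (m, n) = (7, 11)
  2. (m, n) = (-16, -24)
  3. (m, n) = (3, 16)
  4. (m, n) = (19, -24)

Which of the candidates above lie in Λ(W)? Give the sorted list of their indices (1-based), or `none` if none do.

β' = (1−√5)/2 ≈ -0.6180.
candidate 1: (m,n)=(7,11) → π∥ = 7+11·β ≈ 24.7984, π⊥ = 7+11·β' ≈ 0.2016 ∈ [-0.2, 0.6) ⇒ IN Λ
candidate 2: (m,n)=(-16,-24) → π∥ = -16-24·β ≈ -54.8328, π⊥ = -16-24·β' ≈ -1.1672 ∉ [-0.2, 0.6) ⇒ out
candidate 3: (m,n)=(3,16) → π∥ = 3+16·β ≈ 28.8885, π⊥ = 3+16·β' ≈ -6.8885 ∉ [-0.2, 0.6) ⇒ out
candidate 4: (m,n)=(19,-24) → π∥ = 19-24·β ≈ -19.8328, π⊥ = 19-24·β' ≈ 33.8328 ∉ [-0.2, 0.6) ⇒ out

1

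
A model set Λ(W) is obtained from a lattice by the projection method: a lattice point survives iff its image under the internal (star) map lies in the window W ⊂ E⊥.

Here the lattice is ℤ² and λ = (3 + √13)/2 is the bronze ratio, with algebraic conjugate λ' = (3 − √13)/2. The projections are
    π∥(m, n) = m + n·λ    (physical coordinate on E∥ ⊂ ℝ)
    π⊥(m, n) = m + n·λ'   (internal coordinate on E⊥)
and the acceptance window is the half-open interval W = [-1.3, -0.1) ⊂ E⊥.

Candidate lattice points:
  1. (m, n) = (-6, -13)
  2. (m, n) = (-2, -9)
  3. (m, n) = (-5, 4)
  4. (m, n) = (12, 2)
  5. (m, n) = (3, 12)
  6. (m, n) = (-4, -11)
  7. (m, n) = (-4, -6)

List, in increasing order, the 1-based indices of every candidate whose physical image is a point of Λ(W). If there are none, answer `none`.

λ' = (3−√13)/2 ≈ -0.30278.
candidate 1: (m,n)=(-6,-13) → π∥ = -6-13·λ ≈ -48.93608, π⊥ = -6-13·λ' ≈ -2.06392 ∉ [-1.3, -0.1) ⇒ out
candidate 2: (m,n)=(-2,-9) → π∥ = -2-9·λ ≈ -31.72498, π⊥ = -2-9·λ' ≈ 0.72498 ∉ [-1.3, -0.1) ⇒ out
candidate 3: (m,n)=(-5,4) → π∥ = -5+4·λ ≈ 8.21110, π⊥ = -5+4·λ' ≈ -6.21110 ∉ [-1.3, -0.1) ⇒ out
candidate 4: (m,n)=(12,2) → π∥ = 12+2·λ ≈ 18.60555, π⊥ = 12+2·λ' ≈ 11.39445 ∉ [-1.3, -0.1) ⇒ out
candidate 5: (m,n)=(3,12) → π∥ = 3+12·λ ≈ 42.63331, π⊥ = 3+12·λ' ≈ -0.63331 ∈ [-1.3, -0.1) ⇒ IN Λ
candidate 6: (m,n)=(-4,-11) → π∥ = -4-11·λ ≈ -40.33053, π⊥ = -4-11·λ' ≈ -0.66947 ∈ [-1.3, -0.1) ⇒ IN Λ
candidate 7: (m,n)=(-4,-6) → π∥ = -4-6·λ ≈ -23.81665, π⊥ = -4-6·λ' ≈ -2.18335 ∉ [-1.3, -0.1) ⇒ out

5, 6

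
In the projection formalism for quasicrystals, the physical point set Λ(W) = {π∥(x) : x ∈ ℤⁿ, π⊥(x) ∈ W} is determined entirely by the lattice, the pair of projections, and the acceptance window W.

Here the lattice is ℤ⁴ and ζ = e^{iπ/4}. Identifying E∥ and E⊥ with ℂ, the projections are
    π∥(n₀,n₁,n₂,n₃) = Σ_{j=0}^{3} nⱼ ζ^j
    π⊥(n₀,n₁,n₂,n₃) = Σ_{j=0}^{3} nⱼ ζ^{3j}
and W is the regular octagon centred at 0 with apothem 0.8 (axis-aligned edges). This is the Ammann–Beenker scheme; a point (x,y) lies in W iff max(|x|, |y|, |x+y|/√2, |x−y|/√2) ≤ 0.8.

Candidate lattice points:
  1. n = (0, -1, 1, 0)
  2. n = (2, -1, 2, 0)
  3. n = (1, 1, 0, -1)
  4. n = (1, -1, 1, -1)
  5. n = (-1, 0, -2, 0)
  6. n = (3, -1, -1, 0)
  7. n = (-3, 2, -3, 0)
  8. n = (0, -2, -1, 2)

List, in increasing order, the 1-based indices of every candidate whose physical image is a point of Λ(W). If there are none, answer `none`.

Internal map: ζ^{3j} for j=0..3 gives (1,0), (−√2/2,√2/2), (0,−1), (√2/2,√2/2).
candidate 1: n = (0, -1, 1, 0) → π⊥ ≈ (+0.70711, -1.70711); max(|x|,|y|,|x±y|/√2) = 1.70711 > 0.8 ⇒ ∉ W
candidate 2: n = (2, -1, 2, 0) → π⊥ ≈ (+2.70711, -2.70711); max(|x|,|y|,|x±y|/√2) = 3.82843 > 0.8 ⇒ ∉ W
candidate 3: n = (1, 1, 0, -1) → π⊥ ≈ (-0.41421, +0.00000); max(|x|,|y|,|x±y|/√2) = 0.41421 ≤ 0.8 ⇒ ∈ W
candidate 4: n = (1, -1, 1, -1) → π⊥ ≈ (+1.00000, -2.41421); max(|x|,|y|,|x±y|/√2) = 2.41421 > 0.8 ⇒ ∉ W
candidate 5: n = (-1, 0, -2, 0) → π⊥ ≈ (-1.00000, +2.00000); max(|x|,|y|,|x±y|/√2) = 2.12132 > 0.8 ⇒ ∉ W
candidate 6: n = (3, -1, -1, 0) → π⊥ ≈ (+3.70711, +0.29289); max(|x|,|y|,|x±y|/√2) = 3.70711 > 0.8 ⇒ ∉ W
candidate 7: n = (-3, 2, -3, 0) → π⊥ ≈ (-4.41421, +4.41421); max(|x|,|y|,|x±y|/√2) = 6.24264 > 0.8 ⇒ ∉ W
candidate 8: n = (0, -2, -1, 2) → π⊥ ≈ (+2.82843, +1.00000); max(|x|,|y|,|x±y|/√2) = 2.82843 > 0.8 ⇒ ∉ W

3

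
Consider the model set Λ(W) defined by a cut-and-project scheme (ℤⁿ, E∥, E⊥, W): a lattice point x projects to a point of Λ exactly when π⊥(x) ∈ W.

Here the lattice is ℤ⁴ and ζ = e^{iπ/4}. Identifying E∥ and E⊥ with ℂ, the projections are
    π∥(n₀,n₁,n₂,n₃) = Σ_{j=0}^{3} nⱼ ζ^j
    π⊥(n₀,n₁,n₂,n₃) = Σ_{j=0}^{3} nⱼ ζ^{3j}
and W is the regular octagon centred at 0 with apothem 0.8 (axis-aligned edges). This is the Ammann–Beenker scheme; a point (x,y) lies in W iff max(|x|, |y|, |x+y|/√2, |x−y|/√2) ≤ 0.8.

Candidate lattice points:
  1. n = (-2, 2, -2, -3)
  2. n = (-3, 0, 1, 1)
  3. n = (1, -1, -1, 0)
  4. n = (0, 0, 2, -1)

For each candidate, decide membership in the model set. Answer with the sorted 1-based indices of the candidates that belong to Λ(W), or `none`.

π⊥(n) = n₀ + n₁ζ³ + n₂ζ⁶ + n₃ζ⁹ where ζ = e^{iπ/4}.
#1 (-2, 2, -2, -3): internal (-5.535534, 1.292893); octagon support 5.535534 vs apothem 0.8 → ∉ W
#2 (-3, 0, 1, 1): internal (-2.292893, -0.292893); octagon support 2.292893 vs apothem 0.8 → ∉ W
#3 (1, -1, -1, 0): internal (1.707107, 0.292893); octagon support 1.707107 vs apothem 0.8 → ∉ W
#4 (0, 0, 2, -1): internal (-0.707107, -2.707107); octagon support 2.707107 vs apothem 0.8 → ∉ W

none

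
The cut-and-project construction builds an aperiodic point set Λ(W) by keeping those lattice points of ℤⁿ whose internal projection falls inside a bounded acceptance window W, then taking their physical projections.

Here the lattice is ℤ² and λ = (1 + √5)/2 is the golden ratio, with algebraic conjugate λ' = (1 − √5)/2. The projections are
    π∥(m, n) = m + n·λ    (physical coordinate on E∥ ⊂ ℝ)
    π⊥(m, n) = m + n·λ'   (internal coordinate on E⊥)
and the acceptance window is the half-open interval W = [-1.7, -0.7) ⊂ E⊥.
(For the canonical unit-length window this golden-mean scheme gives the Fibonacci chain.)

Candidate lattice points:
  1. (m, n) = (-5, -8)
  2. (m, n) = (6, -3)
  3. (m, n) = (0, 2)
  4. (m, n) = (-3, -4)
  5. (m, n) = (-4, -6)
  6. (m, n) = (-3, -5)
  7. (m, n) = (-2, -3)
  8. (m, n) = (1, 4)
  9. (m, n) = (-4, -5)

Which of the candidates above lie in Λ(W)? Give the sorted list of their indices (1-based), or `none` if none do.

3, 8, 9

Compute λ' = (1−√5)/2 = -0.61803, so π⊥(m,n) = m -0.61803·n.
#1 (-5,-8): internal coord -5 + (-8)·λ' = -0.05573; -0.05573 ∉ [-1.7, -0.7) → out
#2 (6,-3): internal coord 6 + (-3)·λ' = +7.85410; +7.85410 ∉ [-1.7, -0.7) → out
#3 (0,2): internal coord 0 + (2)·λ' = -1.23607; -1.23607 ∈ [-1.7, -0.7) → IN Λ
#4 (-3,-4): internal coord -3 + (-4)·λ' = -0.52786; -0.52786 ∉ [-1.7, -0.7) → out
#5 (-4,-6): internal coord -4 + (-6)·λ' = -0.29180; -0.29180 ∉ [-1.7, -0.7) → out
#6 (-3,-5): internal coord -3 + (-5)·λ' = +0.09017; +0.09017 ∉ [-1.7, -0.7) → out
#7 (-2,-3): internal coord -2 + (-3)·λ' = -0.14590; -0.14590 ∉ [-1.7, -0.7) → out
#8 (1,4): internal coord 1 + (4)·λ' = -1.47214; -1.47214 ∈ [-1.7, -0.7) → IN Λ
#9 (-4,-5): internal coord -4 + (-5)·λ' = -0.90983; -0.90983 ∈ [-1.7, -0.7) → IN Λ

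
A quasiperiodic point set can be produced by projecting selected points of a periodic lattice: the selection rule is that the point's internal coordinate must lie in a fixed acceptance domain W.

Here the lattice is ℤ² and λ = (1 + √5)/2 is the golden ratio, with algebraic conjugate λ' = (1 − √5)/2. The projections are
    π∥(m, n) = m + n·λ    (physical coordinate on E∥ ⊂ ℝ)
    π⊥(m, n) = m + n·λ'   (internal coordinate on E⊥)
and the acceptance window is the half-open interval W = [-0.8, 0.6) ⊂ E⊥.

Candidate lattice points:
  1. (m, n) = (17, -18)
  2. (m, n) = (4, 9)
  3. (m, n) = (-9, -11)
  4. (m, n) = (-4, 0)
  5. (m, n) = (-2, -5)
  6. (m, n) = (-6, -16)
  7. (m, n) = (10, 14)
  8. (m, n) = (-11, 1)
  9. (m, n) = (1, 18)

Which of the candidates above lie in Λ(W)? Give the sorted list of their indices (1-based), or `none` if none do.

none

λ' = (1−√5)/2 ≈ -0.6180.
#1 (17,-18): internal coord 17 + (-18)·λ' = +28.1246; +28.1246 ∉ [-0.8, 0.6) → out
#2 (4,9): internal coord 4 + (9)·λ' = -1.5623; -1.5623 ∉ [-0.8, 0.6) → out
#3 (-9,-11): internal coord -9 + (-11)·λ' = -2.2016; -2.2016 ∉ [-0.8, 0.6) → out
#4 (-4,0): internal coord -4 + (0)·λ' = -4.0000; -4.0000 ∉ [-0.8, 0.6) → out
#5 (-2,-5): internal coord -2 + (-5)·λ' = +1.0902; +1.0902 ∉ [-0.8, 0.6) → out
#6 (-6,-16): internal coord -6 + (-16)·λ' = +3.8885; +3.8885 ∉ [-0.8, 0.6) → out
#7 (10,14): internal coord 10 + (14)·λ' = +1.3475; +1.3475 ∉ [-0.8, 0.6) → out
#8 (-11,1): internal coord -11 + (1)·λ' = -11.6180; -11.6180 ∉ [-0.8, 0.6) → out
#9 (1,18): internal coord 1 + (18)·λ' = -10.1246; -10.1246 ∉ [-0.8, 0.6) → out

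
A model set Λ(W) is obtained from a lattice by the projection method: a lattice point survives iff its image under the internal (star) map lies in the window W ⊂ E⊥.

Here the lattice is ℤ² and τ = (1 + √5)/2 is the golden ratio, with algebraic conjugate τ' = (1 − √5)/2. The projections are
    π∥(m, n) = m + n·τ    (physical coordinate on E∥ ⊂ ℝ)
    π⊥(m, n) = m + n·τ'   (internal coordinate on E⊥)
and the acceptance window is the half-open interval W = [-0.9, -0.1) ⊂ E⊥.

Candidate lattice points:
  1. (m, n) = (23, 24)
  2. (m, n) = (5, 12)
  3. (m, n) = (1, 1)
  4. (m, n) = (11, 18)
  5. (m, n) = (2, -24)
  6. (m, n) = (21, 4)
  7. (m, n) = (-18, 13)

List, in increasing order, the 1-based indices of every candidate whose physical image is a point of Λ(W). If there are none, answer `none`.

Numerically τ ≈ 1.618034 and τ' = −1/τ ≈ -0.618034.
candidate 1: (m,n)=(23,24) → π∥ = 23+24·τ ≈ 61.832816, π⊥ = 23+24·τ' ≈ 8.167184 ∉ [-0.9, -0.1) ⇒ out
candidate 2: (m,n)=(5,12) → π∥ = 5+12·τ ≈ 24.416408, π⊥ = 5+12·τ' ≈ -2.416408 ∉ [-0.9, -0.1) ⇒ out
candidate 3: (m,n)=(1,1) → π∥ = 1+1·τ ≈ 2.618034, π⊥ = 1+1·τ' ≈ 0.381966 ∉ [-0.9, -0.1) ⇒ out
candidate 4: (m,n)=(11,18) → π∥ = 11+18·τ ≈ 40.124612, π⊥ = 11+18·τ' ≈ -0.124612 ∈ [-0.9, -0.1) ⇒ IN Λ
candidate 5: (m,n)=(2,-24) → π∥ = 2-24·τ ≈ -36.832816, π⊥ = 2-24·τ' ≈ 16.832816 ∉ [-0.9, -0.1) ⇒ out
candidate 6: (m,n)=(21,4) → π∥ = 21+4·τ ≈ 27.472136, π⊥ = 21+4·τ' ≈ 18.527864 ∉ [-0.9, -0.1) ⇒ out
candidate 7: (m,n)=(-18,13) → π∥ = -18+13·τ ≈ 3.034442, π⊥ = -18+13·τ' ≈ -26.034442 ∉ [-0.9, -0.1) ⇒ out

4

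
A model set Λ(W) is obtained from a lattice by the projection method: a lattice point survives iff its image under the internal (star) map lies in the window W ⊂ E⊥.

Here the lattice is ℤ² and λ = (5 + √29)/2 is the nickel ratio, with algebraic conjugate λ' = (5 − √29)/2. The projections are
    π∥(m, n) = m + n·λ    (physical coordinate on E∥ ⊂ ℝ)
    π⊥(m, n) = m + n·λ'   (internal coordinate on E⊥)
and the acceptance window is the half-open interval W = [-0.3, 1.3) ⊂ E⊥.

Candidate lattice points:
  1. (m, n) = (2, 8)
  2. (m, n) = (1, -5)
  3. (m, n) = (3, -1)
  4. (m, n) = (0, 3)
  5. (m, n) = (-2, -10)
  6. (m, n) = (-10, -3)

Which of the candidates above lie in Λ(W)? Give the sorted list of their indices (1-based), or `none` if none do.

λ' = (5−√29)/2 ≈ -0.19258.
[1] lift (2,8): star map gives 0.45934; window check -0.3 ≤ 0.45934 < 1.3 is true → IN Λ
[2] lift (1,-5): star map gives 1.96291; window check -0.3 ≤ 1.96291 < 1.3 is false → out
[3] lift (3,-1): star map gives 3.19258; window check -0.3 ≤ 3.19258 < 1.3 is false → out
[4] lift (0,3): star map gives -0.57775; window check -0.3 ≤ -0.57775 < 1.3 is false → out
[5] lift (-2,-10): star map gives -0.07418; window check -0.3 ≤ -0.07418 < 1.3 is true → IN Λ
[6] lift (-10,-3): star map gives -9.42225; window check -0.3 ≤ -9.42225 < 1.3 is false → out

1, 5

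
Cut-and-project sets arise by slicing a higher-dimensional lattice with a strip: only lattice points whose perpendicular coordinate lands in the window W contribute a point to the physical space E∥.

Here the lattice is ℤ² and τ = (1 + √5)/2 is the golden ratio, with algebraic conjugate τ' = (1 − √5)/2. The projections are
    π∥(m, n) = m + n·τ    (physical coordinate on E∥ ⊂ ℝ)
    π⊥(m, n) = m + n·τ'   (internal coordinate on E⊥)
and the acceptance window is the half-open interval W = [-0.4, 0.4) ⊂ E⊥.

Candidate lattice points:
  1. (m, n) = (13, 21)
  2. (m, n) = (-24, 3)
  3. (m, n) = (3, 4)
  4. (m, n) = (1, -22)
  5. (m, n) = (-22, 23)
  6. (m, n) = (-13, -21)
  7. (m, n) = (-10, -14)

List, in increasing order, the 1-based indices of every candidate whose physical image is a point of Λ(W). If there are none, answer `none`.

1, 6

Compute τ' = (1−√5)/2 = -0.6180, so π⊥(m,n) = m -0.6180·n.
#1 (13,21): internal coord 13 + (21)·τ' = +0.0213; +0.0213 ∈ [-0.4, 0.4) → IN Λ
#2 (-24,3): internal coord -24 + (3)·τ' = -25.8541; -25.8541 ∉ [-0.4, 0.4) → out
#3 (3,4): internal coord 3 + (4)·τ' = +0.5279; +0.5279 ∉ [-0.4, 0.4) → out
#4 (1,-22): internal coord 1 + (-22)·τ' = +14.5967; +14.5967 ∉ [-0.4, 0.4) → out
#5 (-22,23): internal coord -22 + (23)·τ' = -36.2148; -36.2148 ∉ [-0.4, 0.4) → out
#6 (-13,-21): internal coord -13 + (-21)·τ' = -0.0213; -0.0213 ∈ [-0.4, 0.4) → IN Λ
#7 (-10,-14): internal coord -10 + (-14)·τ' = -1.3475; -1.3475 ∉ [-0.4, 0.4) → out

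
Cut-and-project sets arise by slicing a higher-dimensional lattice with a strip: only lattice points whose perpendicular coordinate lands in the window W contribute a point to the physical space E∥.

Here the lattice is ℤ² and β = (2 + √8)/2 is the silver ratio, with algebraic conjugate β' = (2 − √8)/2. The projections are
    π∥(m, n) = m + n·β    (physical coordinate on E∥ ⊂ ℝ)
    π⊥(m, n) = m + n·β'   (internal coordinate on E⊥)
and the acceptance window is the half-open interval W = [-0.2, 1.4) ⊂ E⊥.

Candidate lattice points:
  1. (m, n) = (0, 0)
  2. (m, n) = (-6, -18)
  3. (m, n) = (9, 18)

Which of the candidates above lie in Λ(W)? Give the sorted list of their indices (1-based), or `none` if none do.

Numerically β ≈ 2.414214 and β' = −1/β ≈ -0.414214.
#1 (0,0): internal coord 0 + (0)·β' = +0.000000; +0.000000 ∈ [-0.2, 1.4) → IN Λ
#2 (-6,-18): internal coord -6 + (-18)·β' = +1.455844; +1.455844 ∉ [-0.2, 1.4) → out
#3 (9,18): internal coord 9 + (18)·β' = +1.544156; +1.544156 ∉ [-0.2, 1.4) → out

1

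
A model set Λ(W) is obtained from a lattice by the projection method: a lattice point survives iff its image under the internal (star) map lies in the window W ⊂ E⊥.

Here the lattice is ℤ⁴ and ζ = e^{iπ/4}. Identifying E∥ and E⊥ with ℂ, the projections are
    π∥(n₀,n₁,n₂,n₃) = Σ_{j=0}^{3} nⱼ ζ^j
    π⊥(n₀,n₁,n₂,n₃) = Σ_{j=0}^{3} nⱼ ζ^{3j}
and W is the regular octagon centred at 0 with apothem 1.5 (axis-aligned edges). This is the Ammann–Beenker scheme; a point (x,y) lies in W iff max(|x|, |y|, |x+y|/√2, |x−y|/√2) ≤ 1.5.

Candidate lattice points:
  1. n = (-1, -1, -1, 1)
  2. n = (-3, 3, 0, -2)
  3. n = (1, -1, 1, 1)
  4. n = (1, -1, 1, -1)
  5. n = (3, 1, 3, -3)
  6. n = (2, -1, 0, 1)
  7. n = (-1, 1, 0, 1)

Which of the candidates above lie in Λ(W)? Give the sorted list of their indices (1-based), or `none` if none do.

1

With ζ = e^{iπ/4} the internal vectors are ζ^0,ζ^3,ζ^6,ζ^9.
candidate 1: n = (-1, -1, -1, 1) → π⊥ ≈ (+0.4142, +1.0000); max(|x|,|y|,|x±y|/√2) = 1.0000 ≤ 1.5 ⇒ ∈ W
candidate 2: n = (-3, 3, 0, -2) → π⊥ ≈ (-6.5355, +0.7071); max(|x|,|y|,|x±y|/√2) = 6.5355 > 1.5 ⇒ ∉ W
candidate 3: n = (1, -1, 1, 1) → π⊥ ≈ (+2.4142, -1.0000); max(|x|,|y|,|x±y|/√2) = 2.4142 > 1.5 ⇒ ∉ W
candidate 4: n = (1, -1, 1, -1) → π⊥ ≈ (+1.0000, -2.4142); max(|x|,|y|,|x±y|/√2) = 2.4142 > 1.5 ⇒ ∉ W
candidate 5: n = (3, 1, 3, -3) → π⊥ ≈ (+0.1716, -4.4142); max(|x|,|y|,|x±y|/√2) = 4.4142 > 1.5 ⇒ ∉ W
candidate 6: n = (2, -1, 0, 1) → π⊥ ≈ (+3.4142, +0.0000); max(|x|,|y|,|x±y|/√2) = 3.4142 > 1.5 ⇒ ∉ W
candidate 7: n = (-1, 1, 0, 1) → π⊥ ≈ (-1.0000, +1.4142); max(|x|,|y|,|x±y|/√2) = 1.7071 > 1.5 ⇒ ∉ W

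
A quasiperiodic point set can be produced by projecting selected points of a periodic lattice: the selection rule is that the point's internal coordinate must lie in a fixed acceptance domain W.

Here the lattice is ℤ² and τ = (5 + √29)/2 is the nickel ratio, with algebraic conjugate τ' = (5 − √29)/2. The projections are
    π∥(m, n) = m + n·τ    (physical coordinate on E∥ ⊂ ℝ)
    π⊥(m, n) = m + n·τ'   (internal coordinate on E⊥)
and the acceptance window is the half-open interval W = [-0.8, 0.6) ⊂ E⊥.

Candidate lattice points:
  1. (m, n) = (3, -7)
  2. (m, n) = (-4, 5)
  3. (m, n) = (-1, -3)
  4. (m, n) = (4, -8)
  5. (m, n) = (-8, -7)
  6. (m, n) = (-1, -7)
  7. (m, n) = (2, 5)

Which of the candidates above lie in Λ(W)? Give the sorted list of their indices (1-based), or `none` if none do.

3, 6

τ' = (5−√29)/2 ≈ -0.19258.
#1 (3,-7): internal coord 3 + (-7)·τ' = +4.34808; +4.34808 ∉ [-0.8, 0.6) → out
#2 (-4,5): internal coord -4 + (5)·τ' = -4.96291; -4.96291 ∉ [-0.8, 0.6) → out
#3 (-1,-3): internal coord -1 + (-3)·τ' = -0.42225; -0.42225 ∈ [-0.8, 0.6) → IN Λ
#4 (4,-8): internal coord 4 + (-8)·τ' = +5.54066; +5.54066 ∉ [-0.8, 0.6) → out
#5 (-8,-7): internal coord -8 + (-7)·τ' = -6.65192; -6.65192 ∉ [-0.8, 0.6) → out
#6 (-1,-7): internal coord -1 + (-7)·τ' = +0.34808; +0.34808 ∈ [-0.8, 0.6) → IN Λ
#7 (2,5): internal coord 2 + (5)·τ' = +1.03709; +1.03709 ∉ [-0.8, 0.6) → out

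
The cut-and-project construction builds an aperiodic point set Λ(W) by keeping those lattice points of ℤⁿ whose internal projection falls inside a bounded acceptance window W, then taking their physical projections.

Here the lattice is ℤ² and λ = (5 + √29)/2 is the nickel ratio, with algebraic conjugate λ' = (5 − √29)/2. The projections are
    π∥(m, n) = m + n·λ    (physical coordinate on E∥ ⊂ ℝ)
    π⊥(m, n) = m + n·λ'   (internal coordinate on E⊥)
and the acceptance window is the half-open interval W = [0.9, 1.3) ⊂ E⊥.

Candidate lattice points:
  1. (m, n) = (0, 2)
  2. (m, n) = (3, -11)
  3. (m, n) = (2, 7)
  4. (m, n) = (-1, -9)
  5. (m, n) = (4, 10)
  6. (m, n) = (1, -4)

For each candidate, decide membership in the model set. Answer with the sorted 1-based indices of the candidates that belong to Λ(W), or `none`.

none

Numerically λ ≈ 5.1926 and λ' = −1/λ ≈ -0.1926.
candidate 1: (m,n)=(0,2) → π∥ = 0+2·λ ≈ 10.3852, π⊥ = 0+2·λ' ≈ -0.3852 ∉ [0.9, 1.3) ⇒ out
candidate 2: (m,n)=(3,-11) → π∥ = 3-11·λ ≈ -54.1184, π⊥ = 3-11·λ' ≈ 5.1184 ∉ [0.9, 1.3) ⇒ out
candidate 3: (m,n)=(2,7) → π∥ = 2+7·λ ≈ 38.3481, π⊥ = 2+7·λ' ≈ 0.6519 ∉ [0.9, 1.3) ⇒ out
candidate 4: (m,n)=(-1,-9) → π∥ = -1-9·λ ≈ -47.7332, π⊥ = -1-9·λ' ≈ 0.7332 ∉ [0.9, 1.3) ⇒ out
candidate 5: (m,n)=(4,10) → π∥ = 4+10·λ ≈ 55.9258, π⊥ = 4+10·λ' ≈ 2.0742 ∉ [0.9, 1.3) ⇒ out
candidate 6: (m,n)=(1,-4) → π∥ = 1-4·λ ≈ -19.7703, π⊥ = 1-4·λ' ≈ 1.7703 ∉ [0.9, 1.3) ⇒ out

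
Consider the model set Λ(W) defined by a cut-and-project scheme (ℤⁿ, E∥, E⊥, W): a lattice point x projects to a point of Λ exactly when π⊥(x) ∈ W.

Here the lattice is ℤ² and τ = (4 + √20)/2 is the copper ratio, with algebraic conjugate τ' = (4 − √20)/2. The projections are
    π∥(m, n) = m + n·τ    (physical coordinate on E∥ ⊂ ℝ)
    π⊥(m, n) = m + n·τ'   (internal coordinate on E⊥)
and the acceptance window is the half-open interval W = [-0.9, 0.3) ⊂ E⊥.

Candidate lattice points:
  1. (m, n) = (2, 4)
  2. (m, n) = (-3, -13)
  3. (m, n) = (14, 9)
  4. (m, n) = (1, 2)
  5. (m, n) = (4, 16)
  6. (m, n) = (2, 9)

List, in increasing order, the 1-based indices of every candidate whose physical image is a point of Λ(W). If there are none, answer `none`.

τ' = (4−√20)/2 ≈ -0.2361.
[1] lift (2,4): star map gives 1.0557; window check -0.9 ≤ 1.0557 < 0.3 is false → out
[2] lift (-3,-13): star map gives 0.0689; window check -0.9 ≤ 0.0689 < 0.3 is true → IN Λ
[3] lift (14,9): star map gives 11.8754; window check -0.9 ≤ 11.8754 < 0.3 is false → out
[4] lift (1,2): star map gives 0.5279; window check -0.9 ≤ 0.5279 < 0.3 is false → out
[5] lift (4,16): star map gives 0.2229; window check -0.9 ≤ 0.2229 < 0.3 is true → IN Λ
[6] lift (2,9): star map gives -0.1246; window check -0.9 ≤ -0.1246 < 0.3 is true → IN Λ

2, 5, 6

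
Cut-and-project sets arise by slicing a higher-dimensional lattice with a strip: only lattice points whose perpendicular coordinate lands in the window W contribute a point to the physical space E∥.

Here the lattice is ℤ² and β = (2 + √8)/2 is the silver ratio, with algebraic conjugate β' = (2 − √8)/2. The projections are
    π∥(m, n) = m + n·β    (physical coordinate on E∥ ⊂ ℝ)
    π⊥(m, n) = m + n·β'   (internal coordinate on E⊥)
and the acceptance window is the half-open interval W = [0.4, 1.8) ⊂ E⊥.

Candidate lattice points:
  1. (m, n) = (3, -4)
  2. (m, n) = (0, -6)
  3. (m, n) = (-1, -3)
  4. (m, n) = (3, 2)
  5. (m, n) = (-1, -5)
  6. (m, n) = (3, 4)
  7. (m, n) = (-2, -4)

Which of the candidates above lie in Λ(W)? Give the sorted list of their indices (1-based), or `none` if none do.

Compute β' = (2−√8)/2 = -0.4142, so π⊥(m,n) = m -0.4142·n.
#1 (3,-4): internal coord 3 + (-4)·β' = +4.6569; +4.6569 ∉ [0.4, 1.8) → out
#2 (0,-6): internal coord 0 + (-6)·β' = +2.4853; +2.4853 ∉ [0.4, 1.8) → out
#3 (-1,-3): internal coord -1 + (-3)·β' = +0.2426; +0.2426 ∉ [0.4, 1.8) → out
#4 (3,2): internal coord 3 + (2)·β' = +2.1716; +2.1716 ∉ [0.4, 1.8) → out
#5 (-1,-5): internal coord -1 + (-5)·β' = +1.0711; +1.0711 ∈ [0.4, 1.8) → IN Λ
#6 (3,4): internal coord 3 + (4)·β' = +1.3431; +1.3431 ∈ [0.4, 1.8) → IN Λ
#7 (-2,-4): internal coord -2 + (-4)·β' = -0.3431; -0.3431 ∉ [0.4, 1.8) → out

5, 6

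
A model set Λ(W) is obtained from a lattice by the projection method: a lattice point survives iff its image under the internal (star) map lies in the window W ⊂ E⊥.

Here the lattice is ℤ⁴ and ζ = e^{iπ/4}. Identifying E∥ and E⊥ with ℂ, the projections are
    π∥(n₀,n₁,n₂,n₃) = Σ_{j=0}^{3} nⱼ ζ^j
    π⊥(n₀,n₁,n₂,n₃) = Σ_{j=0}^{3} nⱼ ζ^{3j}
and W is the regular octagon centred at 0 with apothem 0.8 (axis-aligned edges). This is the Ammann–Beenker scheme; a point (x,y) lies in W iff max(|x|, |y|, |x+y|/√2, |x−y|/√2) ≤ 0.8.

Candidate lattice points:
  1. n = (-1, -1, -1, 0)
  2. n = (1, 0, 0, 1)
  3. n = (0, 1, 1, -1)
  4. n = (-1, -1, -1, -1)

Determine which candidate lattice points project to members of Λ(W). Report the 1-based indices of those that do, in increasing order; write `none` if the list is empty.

1

π⊥(n) = n₀ + n₁ζ³ + n₂ζ⁶ + n₃ζ⁹ where ζ = e^{iπ/4}.
candidate 1: n = (-1, -1, -1, 0) → π⊥ ≈ (-0.292893, +0.292893); max(|x|,|y|,|x±y|/√2) = 0.414214 ≤ 0.8 ⇒ ∈ W
candidate 2: n = (1, 0, 0, 1) → π⊥ ≈ (+1.707107, +0.707107); max(|x|,|y|,|x±y|/√2) = 1.707107 > 0.8 ⇒ ∉ W
candidate 3: n = (0, 1, 1, -1) → π⊥ ≈ (-1.414214, -1.000000); max(|x|,|y|,|x±y|/√2) = 1.707107 > 0.8 ⇒ ∉ W
candidate 4: n = (-1, -1, -1, -1) → π⊥ ≈ (-1.000000, -0.414214); max(|x|,|y|,|x±y|/√2) = 1.000000 > 0.8 ⇒ ∉ W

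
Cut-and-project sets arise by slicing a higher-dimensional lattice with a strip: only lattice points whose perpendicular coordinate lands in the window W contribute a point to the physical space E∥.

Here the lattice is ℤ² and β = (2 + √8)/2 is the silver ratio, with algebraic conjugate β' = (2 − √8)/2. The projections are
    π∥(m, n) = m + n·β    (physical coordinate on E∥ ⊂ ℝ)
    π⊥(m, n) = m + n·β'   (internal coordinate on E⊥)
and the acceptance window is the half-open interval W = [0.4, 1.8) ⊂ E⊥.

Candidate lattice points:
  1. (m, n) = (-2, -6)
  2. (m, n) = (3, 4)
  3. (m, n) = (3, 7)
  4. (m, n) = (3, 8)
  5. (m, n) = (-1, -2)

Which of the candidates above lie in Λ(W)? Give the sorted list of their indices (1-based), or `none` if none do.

1, 2

Numerically β ≈ 2.4142 and β' = −1/β ≈ -0.4142.
#1 (-2,-6): internal coord -2 + (-6)·β' = +0.4853; +0.4853 ∈ [0.4, 1.8) → IN Λ
#2 (3,4): internal coord 3 + (4)·β' = +1.3431; +1.3431 ∈ [0.4, 1.8) → IN Λ
#3 (3,7): internal coord 3 + (7)·β' = +0.1005; +0.1005 ∉ [0.4, 1.8) → out
#4 (3,8): internal coord 3 + (8)·β' = -0.3137; -0.3137 ∉ [0.4, 1.8) → out
#5 (-1,-2): internal coord -1 + (-2)·β' = -0.1716; -0.1716 ∉ [0.4, 1.8) → out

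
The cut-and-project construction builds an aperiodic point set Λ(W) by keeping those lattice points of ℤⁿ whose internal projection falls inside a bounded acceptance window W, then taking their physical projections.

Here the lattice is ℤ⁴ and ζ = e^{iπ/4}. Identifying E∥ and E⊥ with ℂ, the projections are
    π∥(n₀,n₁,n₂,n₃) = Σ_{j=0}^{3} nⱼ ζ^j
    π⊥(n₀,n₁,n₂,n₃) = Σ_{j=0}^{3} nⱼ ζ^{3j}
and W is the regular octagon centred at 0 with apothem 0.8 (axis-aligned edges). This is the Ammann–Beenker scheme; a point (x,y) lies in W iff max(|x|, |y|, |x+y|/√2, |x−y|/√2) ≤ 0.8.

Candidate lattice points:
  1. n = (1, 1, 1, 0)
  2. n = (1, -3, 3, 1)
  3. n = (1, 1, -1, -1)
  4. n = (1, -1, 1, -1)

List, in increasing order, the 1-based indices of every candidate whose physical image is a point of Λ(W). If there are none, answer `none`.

Internal map: ζ^{3j} for j=0..3 gives (1,0), (−√2/2,√2/2), (0,−1), (√2/2,√2/2).
#1 (1, 1, 1, 0): internal (0.2929, -0.2929); octagon support 0.4142 vs apothem 0.8 → ∈ W
#2 (1, -3, 3, 1): internal (3.8284, -4.4142); octagon support 5.8284 vs apothem 0.8 → ∉ W
#3 (1, 1, -1, -1): internal (-0.4142, 1.0000); octagon support 1.0000 vs apothem 0.8 → ∉ W
#4 (1, -1, 1, -1): internal (1.0000, -2.4142); octagon support 2.4142 vs apothem 0.8 → ∉ W

1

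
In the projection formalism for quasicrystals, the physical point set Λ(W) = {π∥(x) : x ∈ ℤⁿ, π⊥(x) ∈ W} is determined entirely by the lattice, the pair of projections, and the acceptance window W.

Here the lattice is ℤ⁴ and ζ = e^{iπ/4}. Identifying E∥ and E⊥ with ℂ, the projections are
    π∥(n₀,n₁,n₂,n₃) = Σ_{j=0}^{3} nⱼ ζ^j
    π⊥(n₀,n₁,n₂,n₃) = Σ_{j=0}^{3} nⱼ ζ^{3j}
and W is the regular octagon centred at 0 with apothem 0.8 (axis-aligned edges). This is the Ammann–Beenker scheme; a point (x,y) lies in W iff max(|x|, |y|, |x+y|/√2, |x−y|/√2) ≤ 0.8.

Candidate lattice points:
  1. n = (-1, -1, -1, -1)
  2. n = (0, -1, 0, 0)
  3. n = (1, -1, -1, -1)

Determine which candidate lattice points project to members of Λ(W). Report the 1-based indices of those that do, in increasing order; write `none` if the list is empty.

none

Internal map: ζ^{3j} for j=0..3 gives (1,0), (−√2/2,√2/2), (0,−1), (√2/2,√2/2).
#1 (-1, -1, -1, -1): internal (-1.0000, -0.4142); octagon support 1.0000 vs apothem 0.8 → ∉ W
#2 (0, -1, 0, 0): internal (0.7071, -0.7071); octagon support 1.0000 vs apothem 0.8 → ∉ W
#3 (1, -1, -1, -1): internal (1.0000, -0.4142); octagon support 1.0000 vs apothem 0.8 → ∉ W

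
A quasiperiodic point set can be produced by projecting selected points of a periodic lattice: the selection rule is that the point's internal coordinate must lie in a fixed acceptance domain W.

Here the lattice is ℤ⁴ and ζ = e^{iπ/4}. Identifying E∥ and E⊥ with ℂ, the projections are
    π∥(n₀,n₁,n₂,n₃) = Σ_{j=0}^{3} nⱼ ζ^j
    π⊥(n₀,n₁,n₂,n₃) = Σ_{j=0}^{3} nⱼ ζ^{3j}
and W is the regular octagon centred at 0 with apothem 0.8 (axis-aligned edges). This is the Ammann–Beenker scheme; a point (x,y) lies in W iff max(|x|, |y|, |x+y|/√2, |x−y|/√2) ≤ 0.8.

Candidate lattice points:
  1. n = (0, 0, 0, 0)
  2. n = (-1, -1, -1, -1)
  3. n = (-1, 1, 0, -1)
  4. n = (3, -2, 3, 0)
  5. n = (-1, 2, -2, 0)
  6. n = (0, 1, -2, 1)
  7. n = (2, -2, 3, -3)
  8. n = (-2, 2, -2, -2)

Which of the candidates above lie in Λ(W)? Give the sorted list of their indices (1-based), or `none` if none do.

π⊥(n) = n₀ + n₁ζ³ + n₂ζ⁶ + n₃ζ⁹ where ζ = e^{iπ/4}.
candidate 1: n = (0, 0, 0, 0) → π⊥ ≈ (+0.0000, +0.0000); max(|x|,|y|,|x±y|/√2) = 0.0000 ≤ 0.8 ⇒ ∈ W
candidate 2: n = (-1, -1, -1, -1) → π⊥ ≈ (-1.0000, -0.4142); max(|x|,|y|,|x±y|/√2) = 1.0000 > 0.8 ⇒ ∉ W
candidate 3: n = (-1, 1, 0, -1) → π⊥ ≈ (-2.4142, +0.0000); max(|x|,|y|,|x±y|/√2) = 2.4142 > 0.8 ⇒ ∉ W
candidate 4: n = (3, -2, 3, 0) → π⊥ ≈ (+4.4142, -4.4142); max(|x|,|y|,|x±y|/√2) = 6.2426 > 0.8 ⇒ ∉ W
candidate 5: n = (-1, 2, -2, 0) → π⊥ ≈ (-2.4142, +3.4142); max(|x|,|y|,|x±y|/√2) = 4.1213 > 0.8 ⇒ ∉ W
candidate 6: n = (0, 1, -2, 1) → π⊥ ≈ (+0.0000, +3.4142); max(|x|,|y|,|x±y|/√2) = 3.4142 > 0.8 ⇒ ∉ W
candidate 7: n = (2, -2, 3, -3) → π⊥ ≈ (+1.2929, -6.5355); max(|x|,|y|,|x±y|/√2) = 6.5355 > 0.8 ⇒ ∉ W
candidate 8: n = (-2, 2, -2, -2) → π⊥ ≈ (-4.8284, +2.0000); max(|x|,|y|,|x±y|/√2) = 4.8284 > 0.8 ⇒ ∉ W

1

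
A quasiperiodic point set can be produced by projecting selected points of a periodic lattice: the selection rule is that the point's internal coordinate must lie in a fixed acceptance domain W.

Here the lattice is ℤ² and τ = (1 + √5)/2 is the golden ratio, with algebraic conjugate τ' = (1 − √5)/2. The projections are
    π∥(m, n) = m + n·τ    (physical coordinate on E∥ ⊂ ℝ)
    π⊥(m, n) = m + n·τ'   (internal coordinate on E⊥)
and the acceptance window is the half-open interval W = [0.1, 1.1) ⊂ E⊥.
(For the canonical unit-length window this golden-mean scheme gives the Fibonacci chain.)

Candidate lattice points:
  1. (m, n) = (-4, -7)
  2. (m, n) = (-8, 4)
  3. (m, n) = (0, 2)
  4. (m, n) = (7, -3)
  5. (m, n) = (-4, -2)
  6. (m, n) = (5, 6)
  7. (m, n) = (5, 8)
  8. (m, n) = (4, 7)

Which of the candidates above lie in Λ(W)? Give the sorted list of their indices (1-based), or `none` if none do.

Compute τ' = (1−√5)/2 = -0.6180, so π⊥(m,n) = m -0.6180·n.
[1] lift (-4,-7): star map gives 0.3262; window check 0.1 ≤ 0.3262 < 1.1 is true → IN Λ
[2] lift (-8,4): star map gives -10.4721; window check 0.1 ≤ -10.4721 < 1.1 is false → out
[3] lift (0,2): star map gives -1.2361; window check 0.1 ≤ -1.2361 < 1.1 is false → out
[4] lift (7,-3): star map gives 8.8541; window check 0.1 ≤ 8.8541 < 1.1 is false → out
[5] lift (-4,-2): star map gives -2.7639; window check 0.1 ≤ -2.7639 < 1.1 is false → out
[6] lift (5,6): star map gives 1.2918; window check 0.1 ≤ 1.2918 < 1.1 is false → out
[7] lift (5,8): star map gives 0.0557; window check 0.1 ≤ 0.0557 < 1.1 is false → out
[8] lift (4,7): star map gives -0.3262; window check 0.1 ≤ -0.3262 < 1.1 is false → out

1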